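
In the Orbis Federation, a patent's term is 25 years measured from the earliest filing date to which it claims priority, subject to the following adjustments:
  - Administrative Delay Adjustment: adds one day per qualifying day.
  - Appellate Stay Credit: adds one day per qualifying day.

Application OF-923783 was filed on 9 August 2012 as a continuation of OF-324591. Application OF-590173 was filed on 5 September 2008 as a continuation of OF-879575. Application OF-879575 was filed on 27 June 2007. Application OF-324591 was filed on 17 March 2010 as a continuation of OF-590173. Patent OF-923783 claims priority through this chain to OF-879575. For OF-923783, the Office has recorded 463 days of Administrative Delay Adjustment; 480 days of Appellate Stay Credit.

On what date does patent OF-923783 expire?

2035-01-26

Earliest priority filing: 27 June 2007.
Base term: 27 June 2007 + 25 years → 27 June 2032.
Administrative Delay Adjustment: +463 days → 3 October 2033.
Appellate Stay Credit: +480 days → 26 January 2035.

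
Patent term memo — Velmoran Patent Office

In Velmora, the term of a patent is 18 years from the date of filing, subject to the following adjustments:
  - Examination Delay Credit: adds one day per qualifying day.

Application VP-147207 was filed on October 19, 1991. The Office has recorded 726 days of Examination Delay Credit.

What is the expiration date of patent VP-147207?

2011-10-15

Base term: filing date + 18 years → 19 October 2009.
Examination Delay Credit: +726 days → 15 October 2011.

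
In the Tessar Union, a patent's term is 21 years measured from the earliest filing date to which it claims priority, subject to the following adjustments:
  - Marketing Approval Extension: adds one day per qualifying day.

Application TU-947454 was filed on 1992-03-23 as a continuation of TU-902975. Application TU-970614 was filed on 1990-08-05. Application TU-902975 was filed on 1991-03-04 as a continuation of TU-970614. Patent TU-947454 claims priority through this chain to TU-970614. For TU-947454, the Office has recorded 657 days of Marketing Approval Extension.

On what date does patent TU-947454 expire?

Earliest priority filing: 5 August 1990.
Base term: 5 August 1990 + 21 years → 5 August 2011.
Marketing Approval Extension: +657 days → 23 May 2013.

2013-05-23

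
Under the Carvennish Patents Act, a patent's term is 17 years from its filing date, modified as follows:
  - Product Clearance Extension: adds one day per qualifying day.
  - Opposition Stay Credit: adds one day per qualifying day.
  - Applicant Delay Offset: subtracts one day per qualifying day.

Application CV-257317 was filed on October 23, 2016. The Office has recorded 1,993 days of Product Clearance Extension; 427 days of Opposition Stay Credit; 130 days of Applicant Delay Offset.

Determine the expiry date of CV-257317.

2040-01-30

Base term: filing date + 17 years → 23 October 2033.
Product Clearance Extension: +1993 days → 8 April 2039.
Opposition Stay Credit: +427 days → 8 June 2040.
Applicant Delay Offset: −130 days → 30 January 2040.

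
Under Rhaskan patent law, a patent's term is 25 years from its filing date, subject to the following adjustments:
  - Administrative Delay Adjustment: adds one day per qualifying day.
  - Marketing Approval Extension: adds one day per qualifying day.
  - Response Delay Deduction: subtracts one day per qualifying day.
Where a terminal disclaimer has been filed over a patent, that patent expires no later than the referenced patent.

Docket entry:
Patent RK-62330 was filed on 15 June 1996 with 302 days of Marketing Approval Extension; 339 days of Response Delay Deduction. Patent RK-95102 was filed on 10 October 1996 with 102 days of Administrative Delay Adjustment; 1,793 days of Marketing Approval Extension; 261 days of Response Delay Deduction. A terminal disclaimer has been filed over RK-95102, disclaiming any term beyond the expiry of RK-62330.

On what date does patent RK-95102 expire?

2021-05-09

Natural term of RK-95102:
  Base: filing + 25 years → 10 October 2021.
  Administrative Delay Adjustment: +102 days → 20 January 2022.
  Marketing Approval Extension: +1793 days → 18 December 2026.
  Response Delay Deduction: −261 days → 1 April 2026.
Expiry of referenced patent RK-62330:
  Base: filing + 25 years → 15 June 2021.
  Marketing Approval Extension: +302 days → 13 April 2022.
  Response Delay Deduction: −339 days → 9 May 2021.
Terminal disclaimer: RK-95102 expires on the earlier of 1 April 2026 and 9 May 2021.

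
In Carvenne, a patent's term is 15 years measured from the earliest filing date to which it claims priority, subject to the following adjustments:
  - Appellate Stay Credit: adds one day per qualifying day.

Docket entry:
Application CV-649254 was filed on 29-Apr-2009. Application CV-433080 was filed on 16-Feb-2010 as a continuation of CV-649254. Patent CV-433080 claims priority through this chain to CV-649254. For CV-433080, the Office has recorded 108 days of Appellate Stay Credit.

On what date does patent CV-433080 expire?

2024-08-15

Earliest priority filing: 29 April 2009.
Base term: 29 April 2009 + 15 years → 29 April 2024.
Appellate Stay Credit: +108 days → 15 August 2024.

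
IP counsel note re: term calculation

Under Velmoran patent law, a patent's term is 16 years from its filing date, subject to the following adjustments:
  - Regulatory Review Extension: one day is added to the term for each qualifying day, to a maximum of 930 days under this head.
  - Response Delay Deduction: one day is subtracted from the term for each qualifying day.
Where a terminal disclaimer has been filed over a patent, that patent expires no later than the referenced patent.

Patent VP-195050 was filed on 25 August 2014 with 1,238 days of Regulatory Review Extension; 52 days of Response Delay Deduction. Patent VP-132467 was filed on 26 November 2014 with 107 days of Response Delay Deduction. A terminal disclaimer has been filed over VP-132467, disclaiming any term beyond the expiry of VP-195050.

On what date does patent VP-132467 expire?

Natural term of VP-132467:
  Base: filing + 16 years → 26 November 2030.
  Response Delay Deduction: −107 days → 11 August 2030.
Expiry of referenced patent VP-195050:
  Base: filing + 16 years → 25 August 2030.
  Regulatory Review Extension: 1238 days claimed exceeds the 930-day cap, so +930 days → 12 March 2033.
  Response Delay Deduction: −52 days → 19 January 2033.
Terminal disclaimer: VP-132467 expires on the earlier of 11 August 2030 and 19 January 2033.

August 11, 2030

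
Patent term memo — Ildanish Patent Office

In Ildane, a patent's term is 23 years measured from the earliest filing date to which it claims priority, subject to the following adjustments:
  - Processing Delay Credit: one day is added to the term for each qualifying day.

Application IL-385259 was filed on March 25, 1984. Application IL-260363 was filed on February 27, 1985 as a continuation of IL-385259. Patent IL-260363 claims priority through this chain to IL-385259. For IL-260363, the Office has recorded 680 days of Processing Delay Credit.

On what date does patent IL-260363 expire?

Earliest priority filing: 25 March 1984.
Base term: 25 March 1984 + 23 years → 25 March 2007.
Processing Delay Credit: +680 days → 2 February 2009.

2009-02-02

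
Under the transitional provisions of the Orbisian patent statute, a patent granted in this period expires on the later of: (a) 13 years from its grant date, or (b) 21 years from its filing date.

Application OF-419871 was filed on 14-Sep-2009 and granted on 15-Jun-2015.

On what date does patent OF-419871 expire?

(a) grant + 13 years → 15 June 2028.
(b) filing + 21 years → 14 September 2030.
Later of the two: 14 September 2030.

2030-09-14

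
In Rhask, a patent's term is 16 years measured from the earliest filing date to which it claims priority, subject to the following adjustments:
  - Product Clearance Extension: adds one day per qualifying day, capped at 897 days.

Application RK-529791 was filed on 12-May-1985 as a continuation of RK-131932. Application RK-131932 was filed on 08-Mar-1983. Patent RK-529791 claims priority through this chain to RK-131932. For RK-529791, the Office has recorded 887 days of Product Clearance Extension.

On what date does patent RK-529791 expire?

August 11, 2001

Earliest priority filing: 8 March 1983.
Base term: 8 March 1983 + 16 years → 8 March 1999.
Product Clearance Extension: 887 days (within the 897-day cap) → +887 days → 11 August 2001.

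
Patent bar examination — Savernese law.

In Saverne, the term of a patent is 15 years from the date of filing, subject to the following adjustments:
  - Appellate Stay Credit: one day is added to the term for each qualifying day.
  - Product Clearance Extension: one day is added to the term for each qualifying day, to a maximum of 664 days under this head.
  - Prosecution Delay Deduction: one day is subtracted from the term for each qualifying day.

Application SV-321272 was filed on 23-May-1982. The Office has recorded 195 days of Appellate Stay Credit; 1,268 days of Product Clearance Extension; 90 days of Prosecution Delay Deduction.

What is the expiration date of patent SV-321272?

Base term: filing date + 15 years → 23 May 1997.
Appellate Stay Credit: +195 days → 4 December 1997.
Product Clearance Extension: 1268 days claimed exceeds the 664-day cap, so +664 days → 29 September 1999.
Prosecution Delay Deduction: −90 days → 1 July 1999.

1999-07-01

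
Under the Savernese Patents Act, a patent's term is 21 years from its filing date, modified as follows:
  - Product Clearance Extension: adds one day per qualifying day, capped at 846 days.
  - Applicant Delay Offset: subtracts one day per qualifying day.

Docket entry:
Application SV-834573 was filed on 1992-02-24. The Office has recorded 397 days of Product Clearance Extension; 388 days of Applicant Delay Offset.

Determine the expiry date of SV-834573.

March 5, 2013

Base term: filing date + 21 years → 24 February 2013.
Product Clearance Extension: 397 days (within the 846-day cap) → +397 days → 28 March 2014.
Applicant Delay Offset: −388 days → 5 March 2013.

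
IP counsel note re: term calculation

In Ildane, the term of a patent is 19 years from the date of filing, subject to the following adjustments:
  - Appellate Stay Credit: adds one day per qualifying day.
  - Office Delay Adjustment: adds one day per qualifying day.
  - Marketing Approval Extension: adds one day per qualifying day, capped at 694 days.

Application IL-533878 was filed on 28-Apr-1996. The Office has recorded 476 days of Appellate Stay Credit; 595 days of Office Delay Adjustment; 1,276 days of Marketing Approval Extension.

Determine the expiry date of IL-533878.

February 26, 2020

Base term: filing date + 19 years → 28 April 2015.
Appellate Stay Credit: +476 days → 16 August 2016.
Office Delay Adjustment: +595 days → 3 April 2018.
Marketing Approval Extension: 1276 days claimed exceeds the 694-day cap, so +694 days → 26 February 2020.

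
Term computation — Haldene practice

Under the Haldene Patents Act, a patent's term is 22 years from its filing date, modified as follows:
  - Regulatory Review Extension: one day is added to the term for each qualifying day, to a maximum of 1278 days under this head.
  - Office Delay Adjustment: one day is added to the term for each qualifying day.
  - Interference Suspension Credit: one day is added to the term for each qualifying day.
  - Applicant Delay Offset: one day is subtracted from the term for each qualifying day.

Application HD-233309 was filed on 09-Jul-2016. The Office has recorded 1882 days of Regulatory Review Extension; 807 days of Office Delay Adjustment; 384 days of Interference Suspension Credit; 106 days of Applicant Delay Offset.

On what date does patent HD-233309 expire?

December 27, 2044

Base term: filing date + 22 years → 9 July 2038.
Regulatory Review Extension: 1882 days claimed exceeds the 1278-day cap, so +1278 days → 7 January 2042.
Office Delay Adjustment: +807 days → 24 March 2044.
Interference Suspension Credit: +384 days → 12 April 2045.
Applicant Delay Offset: −106 days → 27 December 2044.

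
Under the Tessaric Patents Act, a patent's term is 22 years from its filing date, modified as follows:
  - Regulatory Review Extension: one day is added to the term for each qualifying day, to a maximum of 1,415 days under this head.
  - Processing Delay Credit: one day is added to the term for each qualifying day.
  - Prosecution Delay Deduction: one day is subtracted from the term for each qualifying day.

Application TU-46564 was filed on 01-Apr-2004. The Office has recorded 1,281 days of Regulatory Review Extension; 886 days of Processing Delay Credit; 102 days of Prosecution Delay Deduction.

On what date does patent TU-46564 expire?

2031-11-26

Base term: filing date + 22 years → 1 April 2026.
Regulatory Review Extension: 1281 days (within the 1415-day cap) → +1281 days → 3 October 2029.
Processing Delay Credit: +886 days → 7 March 2032.
Prosecution Delay Deduction: −102 days → 26 November 2031.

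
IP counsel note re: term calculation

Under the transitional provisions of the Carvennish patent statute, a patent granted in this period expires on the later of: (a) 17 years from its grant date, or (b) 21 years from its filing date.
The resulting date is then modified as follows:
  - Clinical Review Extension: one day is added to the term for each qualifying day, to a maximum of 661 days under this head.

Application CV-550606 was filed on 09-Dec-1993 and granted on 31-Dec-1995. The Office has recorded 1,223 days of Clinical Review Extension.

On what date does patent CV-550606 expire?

2016-09-30

(a) grant + 17 years → 31 December 2012.
(b) filing + 21 years → 9 December 2014.
Later of the two: 9 December 2014.
Clinical Review Extension: 1223 days claimed exceeds the 661-day cap, so +661 days → 30 September 2016.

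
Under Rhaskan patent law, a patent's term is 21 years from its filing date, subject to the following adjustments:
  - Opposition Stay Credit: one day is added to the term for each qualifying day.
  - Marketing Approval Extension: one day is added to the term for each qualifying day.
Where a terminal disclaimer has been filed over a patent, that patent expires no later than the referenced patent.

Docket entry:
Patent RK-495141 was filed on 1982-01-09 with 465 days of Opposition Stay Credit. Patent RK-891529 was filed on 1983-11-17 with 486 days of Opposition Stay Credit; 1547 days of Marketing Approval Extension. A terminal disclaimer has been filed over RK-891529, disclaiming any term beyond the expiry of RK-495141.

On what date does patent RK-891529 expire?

Natural term of RK-891529:
  Base: filing + 21 years → 17 November 2004.
  Opposition Stay Credit: +486 days → 18 March 2006.
  Marketing Approval Extension: +1547 days → 12 June 2010.
Expiry of referenced patent RK-495141:
  Base: filing + 21 years → 9 January 2003.
  Opposition Stay Credit: +465 days → 18 April 2004.
Terminal disclaimer: RK-891529 expires on the earlier of 12 June 2010 and 18 April 2004.

April 18, 2004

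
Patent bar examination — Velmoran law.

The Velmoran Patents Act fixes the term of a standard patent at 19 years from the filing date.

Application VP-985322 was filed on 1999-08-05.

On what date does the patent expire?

August 5, 2018

Filing date + 19 years → 5 August 2018.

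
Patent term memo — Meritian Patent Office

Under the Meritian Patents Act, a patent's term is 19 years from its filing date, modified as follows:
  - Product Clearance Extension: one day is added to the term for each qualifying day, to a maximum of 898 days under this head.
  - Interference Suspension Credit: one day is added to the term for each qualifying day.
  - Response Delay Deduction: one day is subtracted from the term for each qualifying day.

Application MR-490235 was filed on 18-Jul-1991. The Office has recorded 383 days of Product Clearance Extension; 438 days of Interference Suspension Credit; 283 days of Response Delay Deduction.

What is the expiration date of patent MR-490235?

January 7, 2012

Base term: filing date + 19 years → 18 July 2010.
Product Clearance Extension: 383 days (within the 898-day cap) → +383 days → 5 August 2011.
Interference Suspension Credit: +438 days → 16 October 2012.
Response Delay Deduction: −283 days → 7 January 2012.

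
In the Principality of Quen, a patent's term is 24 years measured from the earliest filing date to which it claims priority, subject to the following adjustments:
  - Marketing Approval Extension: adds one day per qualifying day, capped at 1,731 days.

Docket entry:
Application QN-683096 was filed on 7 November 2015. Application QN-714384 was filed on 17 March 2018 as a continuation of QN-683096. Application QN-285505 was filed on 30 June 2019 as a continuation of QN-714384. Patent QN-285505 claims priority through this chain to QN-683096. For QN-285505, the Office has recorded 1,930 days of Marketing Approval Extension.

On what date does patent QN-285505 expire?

August 3, 2044

Earliest priority filing: 7 November 2015.
Base term: 7 November 2015 + 24 years → 7 November 2039.
Marketing Approval Extension: 1930 days claimed exceeds the 1731-day cap, so +1731 days → 3 August 2044.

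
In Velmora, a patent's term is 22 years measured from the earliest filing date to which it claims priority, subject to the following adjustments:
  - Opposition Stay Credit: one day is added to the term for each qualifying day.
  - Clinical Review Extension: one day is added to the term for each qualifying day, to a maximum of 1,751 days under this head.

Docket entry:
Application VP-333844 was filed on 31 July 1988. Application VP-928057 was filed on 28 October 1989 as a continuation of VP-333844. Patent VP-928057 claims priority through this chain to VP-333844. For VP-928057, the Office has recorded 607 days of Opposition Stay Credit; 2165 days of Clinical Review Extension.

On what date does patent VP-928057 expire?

Earliest priority filing: 31 July 1988.
Base term: 31 July 1988 + 22 years → 31 July 2010.
Opposition Stay Credit: +607 days → 29 March 2012.
Clinical Review Extension: 2165 days claimed exceeds the 1751-day cap, so +1751 days → 13 January 2017.

January 13, 2017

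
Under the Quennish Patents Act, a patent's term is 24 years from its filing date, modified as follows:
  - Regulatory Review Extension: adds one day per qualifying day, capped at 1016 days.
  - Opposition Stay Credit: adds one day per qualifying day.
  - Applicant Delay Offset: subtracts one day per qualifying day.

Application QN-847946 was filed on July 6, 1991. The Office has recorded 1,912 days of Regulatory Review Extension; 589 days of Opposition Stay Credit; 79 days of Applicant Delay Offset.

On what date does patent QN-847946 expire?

Base term: filing date + 24 years → 6 July 2015.
Regulatory Review Extension: 1912 days claimed exceeds the 1016-day cap, so +1016 days → 17 April 2018.
Opposition Stay Credit: +589 days → 27 November 2019.
Applicant Delay Offset: −79 days → 9 September 2019.

September 9, 2019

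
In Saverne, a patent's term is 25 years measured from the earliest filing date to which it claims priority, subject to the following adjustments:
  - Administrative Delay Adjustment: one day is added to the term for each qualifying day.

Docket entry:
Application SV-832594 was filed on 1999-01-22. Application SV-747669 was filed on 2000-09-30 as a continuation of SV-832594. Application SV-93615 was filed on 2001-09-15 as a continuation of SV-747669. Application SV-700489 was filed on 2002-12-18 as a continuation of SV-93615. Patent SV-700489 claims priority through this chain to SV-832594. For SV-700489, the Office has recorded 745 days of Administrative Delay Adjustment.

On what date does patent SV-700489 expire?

February 5, 2026

Earliest priority filing: 22 January 1999.
Base term: 22 January 1999 + 25 years → 22 January 2024.
Administrative Delay Adjustment: +745 days → 5 February 2026.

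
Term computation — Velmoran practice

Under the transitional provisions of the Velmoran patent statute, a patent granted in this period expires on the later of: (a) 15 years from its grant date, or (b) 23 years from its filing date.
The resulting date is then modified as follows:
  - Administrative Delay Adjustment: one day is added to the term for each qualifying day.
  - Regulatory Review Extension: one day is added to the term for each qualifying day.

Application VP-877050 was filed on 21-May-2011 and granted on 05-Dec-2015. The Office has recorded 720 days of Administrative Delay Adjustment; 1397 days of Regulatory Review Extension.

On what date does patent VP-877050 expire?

2040-03-07

(a) grant + 15 years → 5 December 2030.
(b) filing + 23 years → 21 May 2034.
Later of the two: 21 May 2034.
Administrative Delay Adjustment: +720 days → 10 May 2036.
Regulatory Review Extension: +1397 days → 7 March 2040.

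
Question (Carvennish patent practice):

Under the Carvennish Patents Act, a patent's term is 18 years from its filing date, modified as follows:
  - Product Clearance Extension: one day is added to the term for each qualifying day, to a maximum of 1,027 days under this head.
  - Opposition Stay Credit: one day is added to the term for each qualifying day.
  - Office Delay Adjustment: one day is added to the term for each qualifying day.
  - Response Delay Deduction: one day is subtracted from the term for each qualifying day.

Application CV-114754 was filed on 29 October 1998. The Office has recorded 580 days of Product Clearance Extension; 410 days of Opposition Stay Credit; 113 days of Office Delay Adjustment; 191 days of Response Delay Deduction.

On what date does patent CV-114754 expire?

Base term: filing date + 18 years → 29 October 2016.
Product Clearance Extension: 580 days (within the 1027-day cap) → +580 days → 1 June 2018.
Opposition Stay Credit: +410 days → 16 July 2019.
Office Delay Adjustment: +113 days → 6 November 2019.
Response Delay Deduction: −191 days → 29 April 2019.

April 29, 2019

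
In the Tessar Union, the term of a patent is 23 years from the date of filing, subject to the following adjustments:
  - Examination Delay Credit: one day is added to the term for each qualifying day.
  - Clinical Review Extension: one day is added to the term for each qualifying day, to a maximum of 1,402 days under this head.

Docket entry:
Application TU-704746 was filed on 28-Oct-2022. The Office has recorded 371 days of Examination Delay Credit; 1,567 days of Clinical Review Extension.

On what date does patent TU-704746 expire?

2050-09-05

Base term: filing date + 23 years → 28 October 2045.
Examination Delay Credit: +371 days → 3 November 2046.
Clinical Review Extension: 1567 days claimed exceeds the 1402-day cap, so +1402 days → 5 September 2050.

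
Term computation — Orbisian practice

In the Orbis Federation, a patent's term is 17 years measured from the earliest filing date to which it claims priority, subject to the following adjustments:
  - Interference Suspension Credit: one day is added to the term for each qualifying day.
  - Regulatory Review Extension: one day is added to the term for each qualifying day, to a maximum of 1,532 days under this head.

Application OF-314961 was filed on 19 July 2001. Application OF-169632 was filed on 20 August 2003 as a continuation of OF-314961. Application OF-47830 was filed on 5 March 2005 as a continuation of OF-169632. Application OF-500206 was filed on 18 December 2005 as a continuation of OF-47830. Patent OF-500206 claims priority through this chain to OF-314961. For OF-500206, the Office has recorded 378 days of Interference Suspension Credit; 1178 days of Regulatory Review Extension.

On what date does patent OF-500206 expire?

2022-10-22

Earliest priority filing: 19 July 2001.
Base term: 19 July 2001 + 17 years → 19 July 2018.
Interference Suspension Credit: +378 days → 1 August 2019.
Regulatory Review Extension: 1178 days (within the 1532-day cap) → +1178 days → 22 October 2022.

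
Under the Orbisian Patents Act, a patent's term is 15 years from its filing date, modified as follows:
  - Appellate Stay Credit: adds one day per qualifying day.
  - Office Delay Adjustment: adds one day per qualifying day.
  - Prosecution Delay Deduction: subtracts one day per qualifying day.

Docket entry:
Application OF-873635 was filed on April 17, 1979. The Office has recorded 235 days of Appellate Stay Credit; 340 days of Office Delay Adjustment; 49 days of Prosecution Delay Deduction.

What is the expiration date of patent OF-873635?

1995-09-25

Base term: filing date + 15 years → 17 April 1994.
Appellate Stay Credit: +235 days → 8 December 1994.
Office Delay Adjustment: +340 days → 13 November 1995.
Prosecution Delay Deduction: −49 days → 25 September 1995.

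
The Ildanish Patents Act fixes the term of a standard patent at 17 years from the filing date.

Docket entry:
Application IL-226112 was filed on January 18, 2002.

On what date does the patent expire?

2019-01-18

Filing date + 17 years → 18 January 2019.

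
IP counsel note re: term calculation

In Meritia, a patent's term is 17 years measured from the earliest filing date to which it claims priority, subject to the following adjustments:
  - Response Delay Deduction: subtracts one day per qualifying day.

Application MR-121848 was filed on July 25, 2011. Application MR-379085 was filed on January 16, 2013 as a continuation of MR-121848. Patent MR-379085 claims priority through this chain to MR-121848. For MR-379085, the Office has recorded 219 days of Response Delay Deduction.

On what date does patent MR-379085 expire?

Earliest priority filing: 25 July 2011.
Base term: 25 July 2011 + 17 years → 25 July 2028.
Response Delay Deduction: −219 days → 19 December 2027.

December 19, 2027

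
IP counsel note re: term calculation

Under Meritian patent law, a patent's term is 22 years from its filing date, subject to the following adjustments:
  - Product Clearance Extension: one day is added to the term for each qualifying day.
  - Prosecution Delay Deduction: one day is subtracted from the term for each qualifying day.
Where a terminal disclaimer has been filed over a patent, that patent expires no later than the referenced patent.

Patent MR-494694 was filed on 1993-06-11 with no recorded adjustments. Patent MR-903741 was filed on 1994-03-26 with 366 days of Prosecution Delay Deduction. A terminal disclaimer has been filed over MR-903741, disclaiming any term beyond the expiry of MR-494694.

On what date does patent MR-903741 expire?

March 26, 2015

Natural term of MR-903741:
  Base: filing + 22 years → 26 March 2016.
  Prosecution Delay Deduction: −366 days → 26 March 2015.
Expiry of referenced patent MR-494694:
  Base: filing + 22 years → 11 June 2015.
Terminal disclaimer: MR-903741 expires on the earlier of 26 March 2015 and 11 June 2015.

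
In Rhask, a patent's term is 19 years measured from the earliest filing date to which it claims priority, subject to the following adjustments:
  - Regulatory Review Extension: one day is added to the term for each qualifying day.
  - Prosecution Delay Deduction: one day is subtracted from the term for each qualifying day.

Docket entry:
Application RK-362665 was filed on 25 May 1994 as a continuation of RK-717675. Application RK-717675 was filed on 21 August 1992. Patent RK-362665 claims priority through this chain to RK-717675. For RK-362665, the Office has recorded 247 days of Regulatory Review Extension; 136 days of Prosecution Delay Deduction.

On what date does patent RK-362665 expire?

December 10, 2011

Earliest priority filing: 21 August 1992.
Base term: 21 August 1992 + 19 years → 21 August 2011.
Regulatory Review Extension: +247 days → 24 April 2012.
Prosecution Delay Deduction: −136 days → 10 December 2011.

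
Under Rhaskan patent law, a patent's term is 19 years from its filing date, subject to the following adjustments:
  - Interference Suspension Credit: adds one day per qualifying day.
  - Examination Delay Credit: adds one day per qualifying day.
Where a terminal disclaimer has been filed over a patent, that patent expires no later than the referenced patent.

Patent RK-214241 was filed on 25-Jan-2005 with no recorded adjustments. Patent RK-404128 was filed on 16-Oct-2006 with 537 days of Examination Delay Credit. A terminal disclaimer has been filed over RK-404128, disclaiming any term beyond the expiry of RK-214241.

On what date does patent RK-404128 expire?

Natural term of RK-404128:
  Base: filing + 19 years → 16 October 2025.
  Examination Delay Credit: +537 days → 6 April 2027.
Expiry of referenced patent RK-214241:
  Base: filing + 19 years → 25 January 2024.
Terminal disclaimer: RK-404128 expires on the earlier of 6 April 2027 and 25 January 2024.

2024-01-25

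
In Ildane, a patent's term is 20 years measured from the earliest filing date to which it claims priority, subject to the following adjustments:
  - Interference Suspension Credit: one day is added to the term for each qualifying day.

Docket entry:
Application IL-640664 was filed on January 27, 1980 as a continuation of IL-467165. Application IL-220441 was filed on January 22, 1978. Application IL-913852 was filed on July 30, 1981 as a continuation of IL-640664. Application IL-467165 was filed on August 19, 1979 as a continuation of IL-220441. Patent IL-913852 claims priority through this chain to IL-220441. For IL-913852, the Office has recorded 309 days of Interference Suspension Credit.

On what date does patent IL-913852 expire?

1998-11-27

Earliest priority filing: 22 January 1978.
Base term: 22 January 1978 + 20 years → 22 January 1998.
Interference Suspension Credit: +309 days → 27 November 1998.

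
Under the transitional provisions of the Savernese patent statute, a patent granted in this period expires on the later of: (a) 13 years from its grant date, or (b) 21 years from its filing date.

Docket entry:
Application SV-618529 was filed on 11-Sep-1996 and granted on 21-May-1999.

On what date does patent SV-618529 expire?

2017-09-11

(a) grant + 13 years → 21 May 2012.
(b) filing + 21 years → 11 September 2017.
Later of the two: 11 September 2017.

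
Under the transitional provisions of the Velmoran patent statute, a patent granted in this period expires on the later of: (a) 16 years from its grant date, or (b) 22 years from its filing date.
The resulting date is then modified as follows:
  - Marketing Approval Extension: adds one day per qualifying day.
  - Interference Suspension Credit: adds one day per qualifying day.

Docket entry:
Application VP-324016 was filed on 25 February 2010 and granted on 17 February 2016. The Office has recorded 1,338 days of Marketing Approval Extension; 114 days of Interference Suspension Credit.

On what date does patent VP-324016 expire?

February 16, 2036

(a) grant + 16 years → 17 February 2032.
(b) filing + 22 years → 25 February 2032.
Later of the two: 25 February 2032.
Marketing Approval Extension: +1338 days → 25 October 2035.
Interference Suspension Credit: +114 days → 16 February 2036.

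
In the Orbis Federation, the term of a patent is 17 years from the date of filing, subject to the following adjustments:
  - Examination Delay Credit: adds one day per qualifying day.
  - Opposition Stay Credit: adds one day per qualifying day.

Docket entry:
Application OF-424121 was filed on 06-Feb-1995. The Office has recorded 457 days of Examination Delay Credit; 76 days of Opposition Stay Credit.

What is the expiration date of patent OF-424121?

2013-07-23

Base term: filing date + 17 years → 6 February 2012.
Examination Delay Credit: +457 days → 8 May 2013.
Opposition Stay Credit: +76 days → 23 July 2013.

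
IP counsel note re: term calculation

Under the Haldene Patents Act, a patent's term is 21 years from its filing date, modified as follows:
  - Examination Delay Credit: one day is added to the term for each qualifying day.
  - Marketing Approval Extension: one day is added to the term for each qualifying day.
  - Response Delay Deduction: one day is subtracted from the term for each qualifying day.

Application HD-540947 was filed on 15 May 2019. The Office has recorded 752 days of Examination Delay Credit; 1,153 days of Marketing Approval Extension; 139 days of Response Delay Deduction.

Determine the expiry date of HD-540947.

March 16, 2045

Base term: filing date + 21 years → 15 May 2040.
Examination Delay Credit: +752 days → 6 June 2042.
Marketing Approval Extension: +1153 days → 2 August 2045.
Response Delay Deduction: −139 days → 16 March 2045.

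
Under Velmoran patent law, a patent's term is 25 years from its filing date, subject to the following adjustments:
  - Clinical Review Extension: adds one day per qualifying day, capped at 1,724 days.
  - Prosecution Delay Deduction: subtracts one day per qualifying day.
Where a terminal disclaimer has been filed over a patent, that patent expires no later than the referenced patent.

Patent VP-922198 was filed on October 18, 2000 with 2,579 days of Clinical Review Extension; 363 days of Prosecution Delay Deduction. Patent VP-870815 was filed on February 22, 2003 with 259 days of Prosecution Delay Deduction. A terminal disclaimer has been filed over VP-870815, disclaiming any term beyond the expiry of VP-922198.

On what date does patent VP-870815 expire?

Natural term of VP-870815:
  Base: filing + 25 years → 22 February 2028.
  Prosecution Delay Deduction: −259 days → 8 June 2027.
Expiry of referenced patent VP-922198:
  Base: filing + 25 years → 18 October 2025.
  Clinical Review Extension: 2579 days claimed exceeds the 1724-day cap, so +1724 days → 8 July 2030.
  Prosecution Delay Deduction: −363 days → 10 July 2029.
Terminal disclaimer: VP-870815 expires on the earlier of 8 June 2027 and 10 July 2029.

June 8, 2027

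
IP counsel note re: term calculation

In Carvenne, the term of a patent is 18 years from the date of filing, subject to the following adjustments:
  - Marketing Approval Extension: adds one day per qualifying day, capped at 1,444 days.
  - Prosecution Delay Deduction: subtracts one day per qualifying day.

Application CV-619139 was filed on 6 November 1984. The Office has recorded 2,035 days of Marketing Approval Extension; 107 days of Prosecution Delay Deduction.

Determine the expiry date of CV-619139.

2006-07-05

Base term: filing date + 18 years → 6 November 2002.
Marketing Approval Extension: 2035 days claimed exceeds the 1444-day cap, so +1444 days → 20 October 2006.
Prosecution Delay Deduction: −107 days → 5 July 2006.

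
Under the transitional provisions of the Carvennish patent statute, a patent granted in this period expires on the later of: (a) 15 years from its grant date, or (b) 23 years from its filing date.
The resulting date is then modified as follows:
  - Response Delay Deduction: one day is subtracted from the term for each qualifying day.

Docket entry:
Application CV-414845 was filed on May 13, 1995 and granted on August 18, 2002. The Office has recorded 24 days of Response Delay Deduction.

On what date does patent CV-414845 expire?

April 19, 2018

(a) grant + 15 years → 18 August 2017.
(b) filing + 23 years → 13 May 2018.
Later of the two: 13 May 2018.
Response Delay Deduction: −24 days → 19 April 2018.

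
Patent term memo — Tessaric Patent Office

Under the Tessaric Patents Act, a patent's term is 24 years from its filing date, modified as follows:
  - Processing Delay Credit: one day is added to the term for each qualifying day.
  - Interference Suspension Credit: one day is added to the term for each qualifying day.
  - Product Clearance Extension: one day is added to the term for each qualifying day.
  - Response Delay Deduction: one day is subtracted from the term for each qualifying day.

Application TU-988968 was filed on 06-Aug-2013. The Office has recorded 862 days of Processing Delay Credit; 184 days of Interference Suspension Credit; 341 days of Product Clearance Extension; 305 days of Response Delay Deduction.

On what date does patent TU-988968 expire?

2040-07-23

Base term: filing date + 24 years → 6 August 2037.
Processing Delay Credit: +862 days → 16 December 2039.
Interference Suspension Credit: +184 days → 17 June 2040.
Product Clearance Extension: +341 days → 24 May 2041.
Response Delay Deduction: −305 days → 23 July 2040.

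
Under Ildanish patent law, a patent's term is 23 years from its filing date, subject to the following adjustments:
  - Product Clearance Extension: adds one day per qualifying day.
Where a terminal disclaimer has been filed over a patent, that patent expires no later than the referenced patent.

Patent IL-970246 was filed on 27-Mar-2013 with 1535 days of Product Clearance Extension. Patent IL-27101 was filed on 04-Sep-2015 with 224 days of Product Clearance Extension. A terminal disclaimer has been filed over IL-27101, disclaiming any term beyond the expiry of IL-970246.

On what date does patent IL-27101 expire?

Natural term of IL-27101:
  Base: filing + 23 years → 4 September 2038.
  Product Clearance Extension: +224 days → 16 April 2039.
Expiry of referenced patent IL-970246:
  Base: filing + 23 years → 27 March 2036.
  Product Clearance Extension: +1535 days → 9 June 2040.
Terminal disclaimer: IL-27101 expires on the earlier of 16 April 2039 and 9 June 2040.

April 16, 2039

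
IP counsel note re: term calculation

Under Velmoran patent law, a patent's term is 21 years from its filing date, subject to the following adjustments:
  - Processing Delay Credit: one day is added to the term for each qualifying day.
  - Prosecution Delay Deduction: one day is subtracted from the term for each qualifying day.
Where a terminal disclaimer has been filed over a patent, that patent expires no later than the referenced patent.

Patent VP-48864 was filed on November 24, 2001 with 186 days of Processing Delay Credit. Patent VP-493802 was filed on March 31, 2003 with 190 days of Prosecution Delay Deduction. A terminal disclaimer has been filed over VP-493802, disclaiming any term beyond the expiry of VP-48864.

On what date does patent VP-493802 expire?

May 29, 2023

Natural term of VP-493802:
  Base: filing + 21 years → 31 March 2024.
  Prosecution Delay Deduction: −190 days → 23 September 2023.
Expiry of referenced patent VP-48864:
  Base: filing + 21 years → 24 November 2022.
  Processing Delay Credit: +186 days → 29 May 2023.
Terminal disclaimer: VP-493802 expires on the earlier of 23 September 2023 and 29 May 2023.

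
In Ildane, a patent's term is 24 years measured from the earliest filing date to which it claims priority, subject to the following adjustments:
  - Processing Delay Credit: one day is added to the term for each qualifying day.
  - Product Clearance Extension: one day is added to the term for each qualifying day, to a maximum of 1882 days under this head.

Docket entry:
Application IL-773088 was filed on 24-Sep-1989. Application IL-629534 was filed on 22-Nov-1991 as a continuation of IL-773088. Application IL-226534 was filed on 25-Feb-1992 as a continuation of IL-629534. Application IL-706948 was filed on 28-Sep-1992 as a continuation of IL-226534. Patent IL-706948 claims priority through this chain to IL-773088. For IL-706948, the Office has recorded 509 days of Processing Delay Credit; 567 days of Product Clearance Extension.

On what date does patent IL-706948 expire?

Earliest priority filing: 24 September 1989.
Base term: 24 September 1989 + 24 years → 24 September 2013.
Processing Delay Credit: +509 days → 15 February 2015.
Product Clearance Extension: 567 days (within the 1882-day cap) → +567 days → 4 September 2016.

2016-09-04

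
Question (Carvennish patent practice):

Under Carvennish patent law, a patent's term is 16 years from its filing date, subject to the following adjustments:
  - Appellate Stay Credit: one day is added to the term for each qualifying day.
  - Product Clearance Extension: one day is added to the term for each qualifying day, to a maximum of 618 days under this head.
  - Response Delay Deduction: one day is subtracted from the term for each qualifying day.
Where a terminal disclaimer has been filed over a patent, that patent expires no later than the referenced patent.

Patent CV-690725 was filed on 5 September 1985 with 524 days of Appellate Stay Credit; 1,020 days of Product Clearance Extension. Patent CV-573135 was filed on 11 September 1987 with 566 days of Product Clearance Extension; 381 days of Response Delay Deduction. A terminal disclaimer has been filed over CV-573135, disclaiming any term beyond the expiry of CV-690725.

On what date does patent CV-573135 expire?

Natural term of CV-573135:
  Base: filing + 16 years → 11 September 2003.
  Product Clearance Extension: 566 days (within the 618-day cap) → +566 days → 30 March 2005.
  Response Delay Deduction: −381 days → 14 March 2004.
Expiry of referenced patent CV-690725:
  Base: filing + 16 years → 5 September 2001.
  Appellate Stay Credit: +524 days → 11 February 2003.
  Product Clearance Extension: 1020 days claimed exceeds the 618-day cap, so +618 days → 21 October 2004.
Terminal disclaimer: CV-573135 expires on the earlier of 14 March 2004 and 21 October 2004.

2004-03-14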